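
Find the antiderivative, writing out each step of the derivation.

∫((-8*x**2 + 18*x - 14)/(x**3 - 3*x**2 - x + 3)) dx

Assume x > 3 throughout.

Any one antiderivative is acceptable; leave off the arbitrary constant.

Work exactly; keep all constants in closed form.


Step 1. Decompose ∫((-8*x**2 + 18*x - 14)/(x**3 - 3*x**2 - x + 3)) dx by partial fractions, (-8*x**2 + 18*x - 14)/(x**3 - 3*x**2 - x + 3) = -5/(x + 1) + 1/(x - 1) - 4/(x - 3): now ∫(-4/(x - 3)) dx + ∫(1/(x - 1)) dx + ∫(-5/(x + 1)) dx.
Step 2. Evaluate the standard form [assuming x > -1]: now -5*log(x + 1) + ∫(-4/(x - 3)) dx + ∫(1/(x - 1)) dx.
Step 3. Evaluate the standard form [assuming x > 3]: now -4*log(x - 3) - 5*log(x + 1) + ∫(1/(x - 1)) dx.
Step 4. Evaluate the standard form [assuming x > 1]: now -4*log(x - 3) + log(x - 1) - 5*log(x + 1).
Answer: -4*log(x - 3) + log(x - 1) - 5*log(x + 1).


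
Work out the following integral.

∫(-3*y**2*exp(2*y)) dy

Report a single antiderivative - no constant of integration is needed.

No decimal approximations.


Answer: -3*y**2*exp(2*y)/2 + 3*y*exp(2*y)/2 - 3*exp(2*y)/4.


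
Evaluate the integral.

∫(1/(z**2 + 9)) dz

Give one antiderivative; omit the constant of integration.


Answer: atan(z/3)/3.


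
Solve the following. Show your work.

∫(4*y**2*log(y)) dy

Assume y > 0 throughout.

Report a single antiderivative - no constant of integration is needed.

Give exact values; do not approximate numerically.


Step 1. Integrate ∫(4*y**2*log(y)) dy by parts with u = log(y), dv = (4*y**2) dy, so v = 4*y**3/3 [assuming y > 0]: now 4*y**3*log(y)/3 + ∫(-4*y**2/3) dy.
Step 2. Evaluate the standard form: now 4*y**3*log(y)/3 - 4*y**3/9.
Answer: 4*y**3*log(y)/3 - 4*y**3/9.


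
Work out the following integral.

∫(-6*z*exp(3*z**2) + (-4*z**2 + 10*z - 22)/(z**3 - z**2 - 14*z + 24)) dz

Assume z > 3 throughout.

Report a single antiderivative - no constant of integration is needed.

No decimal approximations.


Answer: -exp(3*z**2) - 4*log(z - 3) + 3*log(z - 2) - 3*log(z + 4).


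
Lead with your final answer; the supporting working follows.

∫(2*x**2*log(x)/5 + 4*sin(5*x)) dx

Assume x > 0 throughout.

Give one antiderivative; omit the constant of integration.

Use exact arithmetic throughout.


The answer is 2*x**3*log(x)/15 - 2*x**3/45 - 4*cos(5*x)/5.
Step 1. Rewrite: now ∫(2*x**2*log(x)/5) dx + ∫(4*sin(5*x)) dx.
Step 2. Evaluate the standard form: now -4*cos(5*x)/5 + ∫(2*x**2*log(x)/5) dx.
Step 3. Integrate ∫(2*x**2*log(x)/5) dx by parts with u = log(x), dv = (2*x**2/5) dx, so v = 2*x**3/15 [assuming x > 0]: now 2*x**3*log(x)/15 - 4*cos(5*x)/5 + ∫(-2*x**2/15) dx.
Step 4. Evaluate the standard form: now 2*x**3*log(x)/15 - 2*x**3/45 - 4*cos(5*x)/5.
Answer: 2*x**3*log(x)/15 - 2*x**3/45 - 4*cos(5*x)/5.


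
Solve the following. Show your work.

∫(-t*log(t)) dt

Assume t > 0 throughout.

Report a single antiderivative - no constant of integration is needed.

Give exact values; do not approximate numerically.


Step 1. Integrate ∫(-t*log(t)) dt by parts with u = log(t), dv = (-t) dt, so v = -t**2/2 [assuming t > 0]: now -t**2*log(t)/2 + ∫(t/2) dt.
Step 2. Evaluate the standard form: now -t**2*log(t)/2 + t**2/4.
Answer: -t**2*log(t)/2 + t**2/4.


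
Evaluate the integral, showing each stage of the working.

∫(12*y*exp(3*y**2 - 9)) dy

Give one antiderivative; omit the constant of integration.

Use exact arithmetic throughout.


Step 1. Substitute u = y**2 - 3, turning ∫(12*y*exp(3*y**2 - 9)) dy into ∫(6*exp(3*u)) du: now ∫(6*exp(3*u)) du.
Step 2. Evaluate the standard form: now 2*exp(3*u).
Step 3. Substitute back u = y**2 - 3: now 2*exp(3*y**2 - 9).
Answer: 2*exp(3*y**2 - 9).


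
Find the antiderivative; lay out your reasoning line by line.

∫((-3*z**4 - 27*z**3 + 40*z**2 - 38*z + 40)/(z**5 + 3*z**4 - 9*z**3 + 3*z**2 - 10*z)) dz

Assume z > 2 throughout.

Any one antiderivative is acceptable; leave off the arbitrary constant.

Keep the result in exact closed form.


Step 1. Decompose ∫((-3*z**4 - 27*z**3 + 40*z**2 - 38*z + 40)/(z**5 + 3*z**4 - 9*z**3 + 3*z**2 - 10*z)) dz by partial fractions, (-3*z**4 - 27*z**3 + 40*z**2 - 38*z + 40)/(z**5 + 3*z**4 - 9*z**3 + 3*z**2 - 10*z) = 1/(z**2 + 1) + 3/(z + 5) - 2/(z - 2) - 4/z: now ∫(-4/z) dz + ∫(-2/(z - 2)) dz + ∫(3/(z + 5)) dz + ∫(1/(z**2 + 1)) dz.
Step 2. Evaluate the standard form [assuming z > 0]: now -4*log(z) + ∫(-2/(z - 2)) dz + ∫(3/(z + 5)) dz + ∫(1/(z**2 + 1)) dz.
Step 3. Evaluate the standard form [assuming z > 2]: now -4*log(z) - 2*log(z - 2) + ∫(3/(z + 5)) dz + ∫(1/(z**2 + 1)) dz.
Step 4. Evaluate the standard form [assuming z > -5]: now -4*log(z) - 2*log(z - 2) + 3*log(z + 5) + ∫(1/(z**2 + 1)) dz.
Step 5. Evaluate the standard form: now -4*log(z) - 2*log(z - 2) + 3*log(z + 5) + atan(z).
Answer: -4*log(z) - 2*log(z - 2) + 3*log(z + 5) + atan(z).


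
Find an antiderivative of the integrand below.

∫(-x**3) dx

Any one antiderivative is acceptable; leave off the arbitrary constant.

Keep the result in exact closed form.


Answer: -x**4/4.


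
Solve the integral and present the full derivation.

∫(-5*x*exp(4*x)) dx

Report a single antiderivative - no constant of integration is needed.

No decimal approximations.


Step 1. Integrate ∫(-5*x*exp(4*x)) dx by parts with u = x, dv = (-5*exp(4*x)) dx, so v = -5*exp(4*x)/4: now -5*x*exp(4*x)/4 + ∫(5*exp(4*x)/4) dx.
Step 2. Evaluate the standard form: now -5*x*exp(4*x)/4 + 5*exp(4*x)/16.
Answer: -5*x*exp(4*x)/4 + 5*exp(4*x)/16.


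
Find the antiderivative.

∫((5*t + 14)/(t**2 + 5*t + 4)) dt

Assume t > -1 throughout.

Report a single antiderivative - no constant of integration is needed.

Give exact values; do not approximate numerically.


Answer: 3*log(t + 1) + 2*log(t + 4).


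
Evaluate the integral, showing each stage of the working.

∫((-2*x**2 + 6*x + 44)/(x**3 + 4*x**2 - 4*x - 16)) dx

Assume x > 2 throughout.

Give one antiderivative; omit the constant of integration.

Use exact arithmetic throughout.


Step 1. Decompose ∫((-2*x**2 + 6*x + 44)/(x**3 + 4*x**2 - 4*x - 16)) dx by partial fractions, (-2*x**2 + 6*x + 44)/(x**3 + 4*x**2 - 4*x - 16) = -1/(x + 4) - 3/(x + 2) + 2/(x - 2): now ∫(2/(x - 2)) dx + ∫(-3/(x + 2)) dx + ∫(-1/(x + 4)) dx.
Step 2. Evaluate the standard form [assuming x > -2]: now -3*log(x + 2) + ∫(2/(x - 2)) dx + ∫(-1/(x + 4)) dx.
Step 3. Evaluate the standard form [assuming x > -4]: now -3*log(x + 2) - log(x + 4) + ∫(2/(x - 2)) dx.
Step 4. Evaluate the standard form [assuming x > 2]: now 2*log(x - 2) - 3*log(x + 2) - log(x + 4).
Answer: 2*log(x - 2) - 3*log(x + 2) - log(x + 4).


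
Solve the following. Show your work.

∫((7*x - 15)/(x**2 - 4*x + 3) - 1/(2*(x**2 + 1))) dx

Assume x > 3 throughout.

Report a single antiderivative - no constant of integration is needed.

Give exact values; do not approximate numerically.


Step 1. Rewrite: now ∫((7*x - 15)/(x**2 - 4*x + 3)) dx + ∫(-1/(2*(x**2 + 1))) dx.
Step 2. Decompose ∫((7*x - 15)/(x**2 - 4*x + 3)) dx by partial fractions, (7*x - 15)/(x**2 - 4*x + 3) = 4/(x - 1) + 3/(x - 3): now ∫(3/(x - 3)) dx + ∫(4/(x - 1)) dx + ∫(-1/(2*(x**2 + 1))) dx.
Step 3. Evaluate the standard form [assuming x > 3]: now 3*log(x - 3) + ∫(4/(x - 1)) dx + ∫(-1/(2*(x**2 + 1))) dx.
Step 4. Evaluate the standard form [assuming x > 1]: now 3*log(x - 3) + 4*log(x - 1) + ∫(-1/(2*(x**2 + 1))) dx.
Step 5. Evaluate the standard form: now 3*log(x - 3) + 4*log(x - 1) - atan(x)/2.
Answer: 3*log(x - 3) + 4*log(x - 1) - atan(x)/2.


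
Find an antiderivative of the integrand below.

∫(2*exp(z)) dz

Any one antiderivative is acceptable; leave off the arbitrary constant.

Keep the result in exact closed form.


Answer: 2*exp(z).


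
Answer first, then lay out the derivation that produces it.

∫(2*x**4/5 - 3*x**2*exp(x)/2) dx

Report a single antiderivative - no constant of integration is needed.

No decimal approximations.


The answer is 2*x**5/25 - 3*x**2*exp(x)/2 + 3*x*exp(x) - 3*exp(x).
Step 1. Rewrite: now ∫(2*x**4/5) dx + ∫(-3*x**2*exp(x)/2) dx.
Step 2. Integrate ∫(-3*x**2*exp(x)/2) dx by parts with u = x**2, dv = (-3*exp(x)/2) dx, so v = -3*exp(x)/2: now -3*x**2*exp(x)/2 + ∫(2*x**4/5) dx + ∫(3*x*exp(x)) dx.
Step 3. Integrate ∫(3*x*exp(x)) dx by parts with u = x, dv = (3*exp(x)) dx, so v = 3*exp(x): now -3*x**2*exp(x)/2 + 3*x*exp(x) + ∫(2*x**4/5) dx + ∫(-3*exp(x)) dx.
Step 4. Evaluate the standard form: now -3*x**2*exp(x)/2 + 3*x*exp(x) - 3*exp(x) + ∫(2*x**4/5) dx.
Step 5. Evaluate the standard form: now 2*x**5/25 - 3*x**2*exp(x)/2 + 3*x*exp(x) - 3*exp(x).
Answer: 2*x**5/25 - 3*x**2*exp(x)/2 + 3*x*exp(x) - 3*exp(x).


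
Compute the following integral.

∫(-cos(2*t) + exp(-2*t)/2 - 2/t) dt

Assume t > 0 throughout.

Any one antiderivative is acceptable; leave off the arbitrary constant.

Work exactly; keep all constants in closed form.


Answer: -2*log(t) - sin(2*t)/2 - exp(-2*t)/4.


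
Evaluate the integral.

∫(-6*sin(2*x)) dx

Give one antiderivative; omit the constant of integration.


Answer: 3*cos(2*x).


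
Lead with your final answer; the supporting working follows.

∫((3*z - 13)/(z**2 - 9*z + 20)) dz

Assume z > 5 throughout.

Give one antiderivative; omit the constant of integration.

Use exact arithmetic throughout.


The answer is 2*log(z - 5) + log(z - 4).
Step 1. Decompose ∫((3*z - 13)/(z**2 - 9*z + 20)) dz by partial fractions, (3*z - 13)/(z**2 - 9*z + 20) = 1/(z - 4) + 2/(z - 5): now ∫(2/(z - 5)) dz + ∫(1/(z - 4)) dz.
Step 2. Evaluate the standard form [assuming z > 5]: now 2*log(z - 5) + ∫(1/(z - 4)) dz.
Step 3. Evaluate the standard form [assuming z > 4]: now 2*log(z - 5) + log(z - 4).
Answer: 2*log(z - 5) + log(z - 4).


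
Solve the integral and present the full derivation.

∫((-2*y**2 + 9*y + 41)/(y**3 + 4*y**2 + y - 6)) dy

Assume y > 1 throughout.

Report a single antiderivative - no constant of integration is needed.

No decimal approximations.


Step 1. Decompose ∫((-2*y**2 + 9*y + 41)/(y**3 + 4*y**2 + y - 6)) dy by partial fractions, (-2*y**2 + 9*y + 41)/(y**3 + 4*y**2 + y - 6) = -1/(y + 3) - 5/(y + 2) + 4/(y - 1): now ∫(4/(y - 1)) dy + ∫(-5/(y + 2)) dy + ∫(-1/(y + 3)) dy.
Step 2. Evaluate the standard form [assuming y > -2]: now -5*log(y + 2) + ∫(4/(y - 1)) dy + ∫(-1/(y + 3)) dy.
Step 3. Evaluate the standard form [assuming y > -3]: now -5*log(y + 2) - log(y + 3) + ∫(4/(y - 1)) dy.
Step 4. Evaluate the standard form [assuming y > 1]: now 4*log(y - 1) - 5*log(y + 2) - log(y + 3).
Answer: 4*log(y - 1) - 5*log(y + 2) - log(y + 3).


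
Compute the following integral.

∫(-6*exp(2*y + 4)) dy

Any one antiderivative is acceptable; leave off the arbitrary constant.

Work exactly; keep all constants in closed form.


Answer: -3*exp(2*y + 4).


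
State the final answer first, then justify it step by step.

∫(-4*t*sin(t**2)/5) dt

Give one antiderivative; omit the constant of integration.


The answer is 2*cos(t**2)/5.
Step 1. Substitute u = t**2, turning ∫(-4*t*sin(t**2)/5) dt into ∫(-2*sin(u)/5) du: now ∫(-2*sin(u)/5) du.
Step 2. Evaluate the standard form: now 2*cos(u)/5.
Step 3. Substitute back u = t**2: now 2*cos(t**2)/5.
Answer: 2*cos(t**2)/5.


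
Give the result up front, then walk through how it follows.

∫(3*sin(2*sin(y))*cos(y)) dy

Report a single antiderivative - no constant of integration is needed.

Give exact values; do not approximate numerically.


The answer is -3*cos(2*sin(y))/2.
Step 1. Substitute u = sin(y), turning ∫(3*sin(2*sin(y))*cos(y)) dy into ∫(3*sin(2*u)) du: now ∫(3*sin(2*u)) du.
Step 2. Evaluate the standard form: now -3*cos(2*u)/2.
Step 3. Substitute back u = sin(y): now -3*cos(2*sin(y))/2.
Answer: -3*cos(2*sin(y))/2.


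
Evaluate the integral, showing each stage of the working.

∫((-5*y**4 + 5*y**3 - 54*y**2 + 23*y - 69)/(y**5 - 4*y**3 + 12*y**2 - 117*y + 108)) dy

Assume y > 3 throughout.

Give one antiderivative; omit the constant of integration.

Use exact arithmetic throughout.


Step 1. Decompose ∫((-5*y**4 + 5*y**3 - 54*y**2 + 23*y - 69)/(y**5 - 4*y**3 + 12*y**2 - 117*y + 108)) dy by partial fractions, (-5*y**4 + 5*y**3 - 54*y**2 + 23*y - 69)/(y**5 - 4*y**3 + 12*y**2 - 117*y + 108) = 1/(y**2 + 9) - 3/(y + 4) + 1/(y - 1) - 3/(y - 3): now ∫(-3/(y - 3)) dy + ∫(1/(y - 1)) dy + ∫(-3/(y + 4)) dy + ∫(1/(y**2 + 9)) dy.
Step 2. Evaluate the standard form [assuming y > 1]: now log(y - 1) + ∫(-3/(y - 3)) dy + ∫(-3/(y + 4)) dy + ∫(1/(y**2 + 9)) dy.
Step 3. Evaluate the standard form [assuming y > 3]: now -3*log(y - 3) + log(y - 1) + ∫(-3/(y + 4)) dy + ∫(1/(y**2 + 9)) dy.
Step 4. Evaluate the standard form [assuming y > -4]: now -3*log(y - 3) + log(y - 1) - 3*log(y + 4) + ∫(1/(y**2 + 9)) dy.
Step 5. Evaluate the standard form: now -3*log(y - 3) + log(y - 1) - 3*log(y + 4) + atan(y/3)/3.
Answer: -3*log(y - 3) + log(y - 1) - 3*log(y + 4) + atan(y/3)/3.


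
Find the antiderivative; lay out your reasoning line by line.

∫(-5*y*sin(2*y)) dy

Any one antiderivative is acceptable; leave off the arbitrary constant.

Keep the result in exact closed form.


Step 1. Integrate ∫(-5*y*sin(2*y)) dy by parts with u = y, dv = (-5*sin(2*y)) dy, so v = 5*cos(2*y)/2: now 5*y*cos(2*y)/2 + ∫(-5*cos(2*y)/2) dy.
Step 2. Evaluate the standard form: now 5*y*cos(2*y)/2 - 5*sin(2*y)/4.
Answer: 5*y*cos(2*y)/2 - 5*sin(2*y)/4.


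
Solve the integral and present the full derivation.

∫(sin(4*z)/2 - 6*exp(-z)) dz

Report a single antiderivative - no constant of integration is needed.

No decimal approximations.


Step 1. Rewrite: now ∫(-6*exp(-z)) dz + ∫(sin(4*z)/2) dz.
Step 2. Evaluate the standard form: now -cos(4*z)/8 + ∫(-6*exp(-z)) dz.
Step 3. Evaluate the standard form: now -cos(4*z)/8 + 6*exp(-z).
Answer: -cos(4*z)/8 + 6*exp(-z).


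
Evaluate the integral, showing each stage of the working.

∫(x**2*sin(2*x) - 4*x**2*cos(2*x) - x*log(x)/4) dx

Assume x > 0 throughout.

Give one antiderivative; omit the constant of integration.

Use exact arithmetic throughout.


Step 1. Rewrite: now ∫(-x*log(x)/4) dx + ∫(x**2*sin(2*x)) dx + ∫(-4*x**2*cos(2*x)) dx.
Step 2. Integrate ∫(-4*x**2*cos(2*x)) dx by parts with u = x**2, dv = (-4*cos(2*x)) dx, so v = -2*sin(2*x): now -2*x**2*sin(2*x) + ∫(-x*log(x)/4) dx + ∫(4*x*sin(2*x)) dx + ∫(x**2*sin(2*x)) dx.
Step 3. Integrate ∫(4*x*sin(2*x)) dx by parts with u = x, dv = (4*sin(2*x)) dx, so v = -2*cos(2*x): now -2*x**2*sin(2*x) - 2*x*cos(2*x) + ∫(-x*log(x)/4) dx + ∫(x**2*sin(2*x)) dx + ∫(2*cos(2*x)) dx.
Step 4. Evaluate the standard form: now -2*x**2*sin(2*x) - 2*x*cos(2*x) + sin(2*x) + ∫(-x*log(x)/4) dx + ∫(x**2*sin(2*x)) dx.
Step 5. Integrate ∫(-x*log(x)/4) dx by parts with u = log(x), dv = (-x/4) dx, so v = -x**2/8 [assuming x > 0]: now -x**2*log(x)/8 - 2*x**2*sin(2*x) - 2*x*cos(2*x) + sin(2*x) + ∫(x/8) dx + ∫(x**2*sin(2*x)) dx.
Step 6. Evaluate the standard form: now -x**2*log(x)/8 - 2*x**2*sin(2*x) + x**2/16 - 2*x*cos(2*x) + sin(2*x) + ∫(x**2*sin(2*x)) dx.
Step 7. Integrate ∫(x**2*sin(2*x)) dx by parts with u = x**2, dv = (sin(2*x)) dx, so v = -cos(2*x)/2: now -x**2*log(x)/8 - 2*x**2*sin(2*x) - x**2*cos(2*x)/2 + x**2/16 - 2*x*cos(2*x) + sin(2*x) + ∫(x*cos(2*x)) dx.
Step 8. Integrate ∫(x*cos(2*x)) dx by parts with u = x, dv = (cos(2*x)) dx, so v = sin(2*x)/2: now -x**2*log(x)/8 - 2*x**2*sin(2*x) - x**2*cos(2*x)/2 + x**2/16 + x*sin(2*x)/2 - 2*x*cos(2*x) + sin(2*x) + ∫(-sin(2*x)/2) dx.
Step 9. Evaluate the standard form: now -x**2*log(x)/8 - 2*x**2*sin(2*x) - x**2*cos(2*x)/2 + x**2/16 + x*sin(2*x)/2 - 2*x*cos(2*x) + sin(2*x) + cos(2*x)/4.
Answer: -x**2*log(x)/8 - 2*x**2*sin(2*x) - x**2*cos(2*x)/2 + x**2/16 + x*sin(2*x)/2 - 2*x*cos(2*x) + sin(2*x) + cos(2*x)/4.


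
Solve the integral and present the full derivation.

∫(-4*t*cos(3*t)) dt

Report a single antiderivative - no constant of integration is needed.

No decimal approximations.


Step 1. Integrate ∫(-4*t*cos(3*t)) dt by parts with u = t, dv = (-4*cos(3*t)) dt, so v = -4*sin(3*t)/3: now -4*t*sin(3*t)/3 + ∫(4*sin(3*t)/3) dt.
Step 2. Evaluate the standard form: now -4*t*sin(3*t)/3 - 4*cos(3*t)/9.
Answer: -4*t*sin(3*t)/3 - 4*cos(3*t)/9.


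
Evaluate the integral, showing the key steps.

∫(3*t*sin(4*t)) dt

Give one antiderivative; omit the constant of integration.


Step 1. Integrate ∫(3*t*sin(4*t)) dt by parts with u = t, dv = (3*sin(4*t)) dt, so v = -3*cos(4*t)/4: now -3*t*cos(4*t)/4 + ∫(3*cos(4*t)/4) dt.
Step 2. Evaluate the standard form: now -3*t*cos(4*t)/4 + 3*sin(4*t)/16.
Answer: -3*t*cos(4*t)/4 + 3*sin(4*t)/16.


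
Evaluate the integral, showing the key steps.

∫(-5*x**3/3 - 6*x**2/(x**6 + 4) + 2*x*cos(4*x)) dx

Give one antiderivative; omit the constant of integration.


Step 1. Rewrite: now ∫(-5*x**3/3) dx + ∫(2*x*cos(4*x)) dx + ∫(-6*x**2/(x**6 + 4)) dx.
Step 2. Substitute u = x**3, turning ∫(-6*x**2/(x**6 + 4)) dx into ∫(-2/(u**2 + 4)) du: now ∫(-5*x**3/3) dx + ∫(2*x*cos(4*x)) dx + ∫(-2/(u**2 + 4)) du.
Step 3. Evaluate the standard form: now -atan(u/2) + ∫(-5*x**3/3) dx + ∫(2*x*cos(4*x)) dx.
Step 4. Substitute back u = x**3: now -atan(x**3/2) + ∫(-5*x**3/3) dx + ∫(2*x*cos(4*x)) dx.
Step 5. Evaluate the standard form: now -5*x**4/12 - atan(x**3/2) + ∫(2*x*cos(4*x)) dx.
Step 6. Integrate ∫(2*x*cos(4*x)) dx by parts with u = x, dv = (2*cos(4*x)) dx, so v = sin(4*x)/2: now -5*x**4/12 + x*sin(4*x)/2 - atan(x**3/2) + ∫(-sin(4*x)/2) dx.
Step 7. Evaluate the standard form: now -5*x**4/12 + x*sin(4*x)/2 + cos(4*x)/8 - atan(x**3/2).
Answer: -5*x**4/12 + x*sin(4*x)/2 + cos(4*x)/8 - atan(x**3/2).


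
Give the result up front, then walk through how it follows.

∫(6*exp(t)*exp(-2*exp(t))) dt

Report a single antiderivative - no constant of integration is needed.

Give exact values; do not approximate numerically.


The answer is -3*exp(-2*exp(t)).
Step 1. Substitute u = exp(t), turning ∫(6*exp(t)*exp(-2*exp(t))) dt into ∫(6*exp(-2*u)) du: now ∫(6*exp(-2*u)) du.
Step 2. Evaluate the standard form: now -3*exp(-2*u).
Step 3. Substitute back u = exp(t): now -3*exp(-2*exp(t)).
Answer: -3*exp(-2*exp(t)).


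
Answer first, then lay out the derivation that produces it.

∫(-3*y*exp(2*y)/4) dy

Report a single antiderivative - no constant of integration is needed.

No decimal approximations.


The answer is -3*y*exp(2*y)/8 + 3*exp(2*y)/16.
Step 1. Integrate ∫(-3*y*exp(2*y)/4) dy by parts with u = y, dv = (-3*exp(2*y)/4) dy, so v = -3*exp(2*y)/8: now -3*y*exp(2*y)/8 + ∫(3*exp(2*y)/8) dy.
Step 2. Evaluate the standard form: now -3*y*exp(2*y)/8 + 3*exp(2*y)/16.
Answer: -3*y*exp(2*y)/8 + 3*exp(2*y)/16.


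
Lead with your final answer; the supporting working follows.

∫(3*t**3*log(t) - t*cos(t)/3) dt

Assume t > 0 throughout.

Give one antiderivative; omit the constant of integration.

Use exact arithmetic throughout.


The answer is 3*t**4*log(t)/4 - 3*t**4/16 - t*sin(t)/3 - cos(t)/3.
Step 1. Rewrite: now ∫(-t*cos(t)/3) dt + ∫(3*t**3*log(t)) dt.
Step 2. Integrate ∫(3*t**3*log(t)) dt by parts with u = log(t), dv = (3*t**3) dt, so v = 3*t**4/4 [assuming t > 0]: now 3*t**4*log(t)/4 + ∫(-3*t**3/4) dt + ∫(-t*cos(t)/3) dt.
Step 3. Evaluate the standard form: now 3*t**4*log(t)/4 - 3*t**4/16 + ∫(-t*cos(t)/3) dt.
Step 4. Integrate ∫(-t*cos(t)/3) dt by parts with u = t, dv = (-cos(t)/3) dt, so v = -sin(t)/3: now 3*t**4*log(t)/4 - 3*t**4/16 - t*sin(t)/3 + ∫(sin(t)/3) dt.
Step 5. Evaluate the standard form: now 3*t**4*log(t)/4 - 3*t**4/16 - t*sin(t)/3 - cos(t)/3.
Answer: 3*t**4*log(t)/4 - 3*t**4/16 - t*sin(t)/3 - cos(t)/3.


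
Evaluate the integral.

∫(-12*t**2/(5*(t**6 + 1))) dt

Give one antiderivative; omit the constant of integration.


Answer: -4*atan(t**3)/5.


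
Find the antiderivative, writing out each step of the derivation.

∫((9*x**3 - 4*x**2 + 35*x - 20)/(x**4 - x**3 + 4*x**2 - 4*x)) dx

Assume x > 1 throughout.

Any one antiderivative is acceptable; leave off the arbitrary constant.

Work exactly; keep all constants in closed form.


Step 1. Decompose ∫((9*x**3 - 4*x**2 + 35*x - 20)/(x**4 - x**3 + 4*x**2 - 4*x)) dx by partial fractions, (9*x**3 - 4*x**2 + 35*x - 20)/(x**4 - x**3 + 4*x**2 - 4*x) = 1/(x**2 + 4) + 4/(x - 1) + 5/x: now ∫(5/x) dx + ∫(4/(x - 1)) dx + ∫(1/(x**2 + 4)) dx.
Step 2. Evaluate the standard form [assuming x > 0]: now 5*log(x) + ∫(4/(x - 1)) dx + ∫(1/(x**2 + 4)) dx.
Step 3. Evaluate the standard form [assuming x > 1]: now 5*log(x) + 4*log(x - 1) + ∫(1/(x**2 + 4)) dx.
Step 4. Evaluate the standard form: now 5*log(x) + 4*log(x - 1) + atan(x/2)/2.
Answer: 5*log(x) + 4*log(x - 1) + atan(x/2)/2.


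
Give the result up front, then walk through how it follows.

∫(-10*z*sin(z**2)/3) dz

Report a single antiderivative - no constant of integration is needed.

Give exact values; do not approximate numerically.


The answer is 5*cos(z**2)/3.
Step 1. Substitute u = z**2, turning ∫(-10*z*sin(z**2)/3) dz into ∫(-5*sin(u)/3) du: now ∫(-5*sin(u)/3) du.
Step 2. Evaluate the standard form: now 5*cos(u)/3.
Step 3. Substitute back u = z**2: now 5*cos(z**2)/3.
Answer: 5*cos(z**2)/3.


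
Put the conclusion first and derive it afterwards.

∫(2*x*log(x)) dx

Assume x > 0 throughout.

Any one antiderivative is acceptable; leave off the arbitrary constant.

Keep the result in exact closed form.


The answer is x**2*log(x) - x**2/2.
Step 1. Integrate ∫(2*x*log(x)) dx by parts with u = log(x), dv = (2*x) dx, so v = x**2 [assuming x > 0]: now x**2*log(x) + ∫(-x) dx.
Step 2. Evaluate the standard form: now x**2*log(x) - x**2/2.
Answer: x**2*log(x) - x**2/2.


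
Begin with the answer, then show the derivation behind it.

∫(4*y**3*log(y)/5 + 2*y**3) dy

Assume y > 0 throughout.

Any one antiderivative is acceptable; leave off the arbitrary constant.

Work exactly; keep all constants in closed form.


The answer is y**4*log(y)/5 + 9*y**4/20.
Step 1. Rewrite: now ∫(2*y**3) dy + ∫(4*y**3*log(y)/5) dy.
Step 2. Integrate ∫(4*y**3*log(y)/5) dy by parts with u = log(y), dv = (4*y**3/5) dy, so v = y**4/5 [assuming y > 0]: now y**4*log(y)/5 + ∫(-y**3/5) dy + ∫(2*y**3) dy.
Step 3. Evaluate the standard form: now y**4*log(y)/5 - y**4/20 + ∫(2*y**3) dy.
Step 4. Evaluate the standard form: now y**4*log(y)/5 + 9*y**4/20.
Answer: y**4*log(y)/5 + 9*y**4/20.


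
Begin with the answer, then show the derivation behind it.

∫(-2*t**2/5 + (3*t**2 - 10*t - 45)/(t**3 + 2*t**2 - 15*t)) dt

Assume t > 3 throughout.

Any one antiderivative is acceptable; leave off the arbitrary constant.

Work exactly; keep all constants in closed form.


The answer is -2*t**3/15 + 3*log(t) - 2*log(t - 3) + 2*log(t + 5).
Step 1. Rewrite: now ∫(-2*t**2/5) dt + ∫((3*t**2 - 10*t - 45)/(t**3 + 2*t**2 - 15*t)) dt.
Step 2. Evaluate the standard form: now -2*t**3/15 + ∫((3*t**2 - 10*t - 45)/(t**3 + 2*t**2 - 15*t)) dt.
Step 3. Decompose ∫((3*t**2 - 10*t - 45)/(t**3 + 2*t**2 - 15*t)) dt by partial fractions, (3*t**2 - 10*t - 45)/(t**3 + 2*t**2 - 15*t) = 2/(t + 5) - 2/(t - 3) + 3/t: now -2*t**3/15 + ∫(3/t) dt + ∫(-2/(t - 3)) dt + ∫(2/(t + 5)) dt.
Step 4. Evaluate the standard form [assuming t > 3]: now -2*t**3/15 - 2*log(t - 3) + ∫(3/t) dt + ∫(2/(t + 5)) dt.
Step 5. Evaluate the standard form [assuming t > -5]: now -2*t**3/15 - 2*log(t - 3) + 2*log(t + 5) + ∫(3/t) dt.
Step 6. Evaluate the standard form [assuming t > 0]: now -2*t**3/15 + 3*log(t) - 2*log(t - 3) + 2*log(t + 5).
Answer: -2*t**3/15 + 3*log(t) - 2*log(t - 3) + 2*log(t + 5).


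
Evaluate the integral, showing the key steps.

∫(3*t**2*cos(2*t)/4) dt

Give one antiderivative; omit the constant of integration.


Step 1. Integrate ∫(3*t**2*cos(2*t)/4) dt by parts with u = t**2, dv = (3*cos(2*t)/4) dt, so v = 3*sin(2*t)/8: now 3*t**2*sin(2*t)/8 + ∫(-3*t*sin(2*t)/4) dt.
Step 2. Integrate ∫(-3*t*sin(2*t)/4) dt by parts with u = t, dv = (-3*sin(2*t)/4) dt, so v = 3*cos(2*t)/8: now 3*t**2*sin(2*t)/8 + 3*t*cos(2*t)/8 + ∫(-3*cos(2*t)/8) dt.
Step 3. Evaluate the standard form: now 3*t**2*sin(2*t)/8 + 3*t*cos(2*t)/8 - 3*sin(2*t)/16.
Answer: 3*t**2*sin(2*t)/8 + 3*t*cos(2*t)/8 - 3*sin(2*t)/16.


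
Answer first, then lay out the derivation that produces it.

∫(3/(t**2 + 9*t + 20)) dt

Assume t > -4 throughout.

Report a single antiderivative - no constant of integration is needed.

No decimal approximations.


The answer is 3*log(t + 4) - 3*log(t + 5).
Step 1. Decompose ∫(3/(t**2 + 9*t + 20)) dt by partial fractions, 3/(t**2 + 9*t + 20) = -3/(t + 5) + 3/(t + 4): now ∫(3/(t + 4)) dt + ∫(-3/(t + 5)) dt.
Step 2. Evaluate the standard form [assuming t > -5]: now -3*log(t + 5) + ∫(3/(t + 4)) dt.
Step 3. Evaluate the standard form [assuming t > -4]: now 3*log(t + 4) - 3*log(t + 5).
Answer: 3*log(t + 4) - 3*log(t + 5).


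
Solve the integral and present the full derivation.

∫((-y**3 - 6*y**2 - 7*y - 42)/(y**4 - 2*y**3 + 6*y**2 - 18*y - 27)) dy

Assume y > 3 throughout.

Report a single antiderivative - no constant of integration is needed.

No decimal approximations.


Step 1. Decompose ∫((-y**3 - 6*y**2 - 7*y - 42)/(y**4 - 2*y**3 + 6*y**2 - 18*y - 27)) dy by partial fractions, (-y**3 - 6*y**2 - 7*y - 42)/(y**4 - 2*y**3 + 6*y**2 - 18*y - 27) = -1/(y**2 + 9) + 1/(y + 1) - 2/(y - 3): now ∫(-2/(y - 3)) dy + ∫(1/(y + 1)) dy + ∫(-1/(y**2 + 9)) dy.
Step 2. Evaluate the standard form [assuming y > 3]: now -2*log(y - 3) + ∫(1/(y + 1)) dy + ∫(-1/(y**2 + 9)) dy.
Step 3. Evaluate the standard form [assuming y > -1]: now -2*log(y - 3) + log(y + 1) + ∫(-1/(y**2 + 9)) dy.
Step 4. Evaluate the standard form: now -2*log(y - 3) + log(y + 1) - atan(y/3)/3.
Answer: -2*log(y - 3) + log(y + 1) - atan(y/3)/3.


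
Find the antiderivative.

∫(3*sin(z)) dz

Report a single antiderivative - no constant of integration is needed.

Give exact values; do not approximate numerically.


Answer: -3*cos(z).


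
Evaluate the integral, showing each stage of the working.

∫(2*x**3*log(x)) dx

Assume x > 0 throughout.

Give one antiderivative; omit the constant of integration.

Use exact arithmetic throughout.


Step 1. Integrate ∫(2*x**3*log(x)) dx by parts with u = log(x), dv = (2*x**3) dx, so v = x**4/2 [assuming x > 0]: now x**4*log(x)/2 + ∫(-x**3/2) dx.
Step 2. Evaluate the standard form: now x**4*log(x)/2 - x**4/8.
Answer: x**4*log(x)/2 - x**4/8.


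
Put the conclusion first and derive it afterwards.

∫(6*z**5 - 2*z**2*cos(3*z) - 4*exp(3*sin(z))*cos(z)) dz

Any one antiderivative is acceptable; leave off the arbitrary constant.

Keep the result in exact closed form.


The answer is z**6 - 2*z**2*sin(3*z)/3 - 4*z*cos(3*z)/9 - 4*exp(3*sin(z))/3 + 4*sin(3*z)/27.
Step 1. Rewrite: now ∫(6*z**5) dz + ∫(-2*z**2*cos(3*z)) dz + ∫(-4*exp(3*sin(z))*cos(z)) dz.
Step 2. Substitute u = sin(z), turning ∫(-4*exp(3*sin(z))*cos(z)) dz into ∫(-4*exp(3*u)) du: now ∫(6*z**5) dz + ∫(-2*z**2*cos(3*z)) dz + ∫(-4*exp(3*u)) du.
Step 3. Evaluate the standard form: now -4*exp(3*u)/3 + ∫(6*z**5) dz + ∫(-2*z**2*cos(3*z)) dz.
Step 4. Substitute back u = sin(z): now -4*exp(3*sin(z))/3 + ∫(6*z**5) dz + ∫(-2*z**2*cos(3*z)) dz.
Step 5. Integrate ∫(-2*z**2*cos(3*z)) dz by parts with u = z**2, dv = (-2*cos(3*z)) dz, so v = -2*sin(3*z)/3: now -2*z**2*sin(3*z)/3 - 4*exp(3*sin(z))/3 + ∫(6*z**5) dz + ∫(4*z*sin(3*z)/3) dz.
Step 6. Integrate ∫(4*z*sin(3*z)/3) dz by parts with u = z, dv = (4*sin(3*z)/3) dz, so v = -4*cos(3*z)/9: now -2*z**2*sin(3*z)/3 - 4*z*cos(3*z)/9 - 4*exp(3*sin(z))/3 + ∫(6*z**5) dz + ∫(4*cos(3*z)/9) dz.
Step 7. Evaluate the standard form: now -2*z**2*sin(3*z)/3 - 4*z*cos(3*z)/9 - 4*exp(3*sin(z))/3 + 4*sin(3*z)/27 + ∫(6*z**5) dz.
Step 8. Evaluate the standard form: now z**6 - 2*z**2*sin(3*z)/3 - 4*z*cos(3*z)/9 - 4*exp(3*sin(z))/3 + 4*sin(3*z)/27.
Answer: z**6 - 2*z**2*sin(3*z)/3 - 4*z*cos(3*z)/9 - 4*exp(3*sin(z))/3 + 4*sin(3*z)/27.


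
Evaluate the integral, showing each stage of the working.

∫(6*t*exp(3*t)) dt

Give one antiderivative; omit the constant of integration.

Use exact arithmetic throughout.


Step 1. Integrate ∫(6*t*exp(3*t)) dt by parts with u = t, dv = (6*exp(3*t)) dt, so v = 2*exp(3*t): now 2*t*exp(3*t) + ∫(-2*exp(3*t)) dt.
Step 2. Evaluate the standard form: now 2*t*exp(3*t) - 2*exp(3*t)/3.
Answer: 2*t*exp(3*t) - 2*exp(3*t)/3.


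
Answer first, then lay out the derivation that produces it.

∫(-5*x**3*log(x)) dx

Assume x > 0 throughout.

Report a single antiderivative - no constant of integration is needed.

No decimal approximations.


The answer is -5*x**4*log(x)/4 + 5*x**4/16.
Step 1. Integrate ∫(-5*x**3*log(x)) dx by parts with u = log(x), dv = (-5*x**3) dx, so v = -5*x**4/4 [assuming x > 0]: now -5*x**4*log(x)/4 + ∫(5*x**3/4) dx.
Step 2. Evaluate the standard form: now -5*x**4*log(x)/4 + 5*x**4/16.
Answer: -5*x**4*log(x)/4 + 5*x**4/16.


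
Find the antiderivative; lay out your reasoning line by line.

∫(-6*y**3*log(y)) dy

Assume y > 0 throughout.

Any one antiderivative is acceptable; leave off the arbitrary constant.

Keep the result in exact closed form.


Step 1. Integrate ∫(-6*y**3*log(y)) dy by parts with u = log(y), dv = (-6*y**3) dy, so v = -3*y**4/2 [assuming y > 0]: now -3*y**4*log(y)/2 + ∫(3*y**3/2) dy.
Step 2. Evaluate the standard form: now -3*y**4*log(y)/2 + 3*y**4/8.
Answer: -3*y**4*log(y)/2 + 3*y**4/8.


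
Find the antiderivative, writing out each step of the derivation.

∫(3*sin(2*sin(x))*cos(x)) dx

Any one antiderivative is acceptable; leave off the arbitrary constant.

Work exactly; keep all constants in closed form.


Step 1. Substitute u = sin(x), turning ∫(3*sin(2*sin(x))*cos(x)) dx into ∫(3*sin(2*u)) du: now ∫(3*sin(2*u)) du.
Step 2. Evaluate the standard form: now -3*cos(2*u)/2.
Step 3. Substitute back u = sin(x): now -3*cos(2*sin(x))/2.
Answer: -3*cos(2*sin(x))/2.


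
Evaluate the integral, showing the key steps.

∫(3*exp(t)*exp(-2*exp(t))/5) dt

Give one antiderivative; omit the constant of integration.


Step 1. Substitute u = exp(t), turning ∫(3*exp(t)*exp(-2*exp(t))/5) dt into ∫(3*exp(-2*u)/5) du: now ∫(3*exp(-2*u)/5) du.
Step 2. Evaluate the standard form: now -3*exp(-2*u)/10.
Step 3. Substitute back u = exp(t): now -3*exp(-2*exp(t))/10.
Answer: -3*exp(-2*exp(t))/10.


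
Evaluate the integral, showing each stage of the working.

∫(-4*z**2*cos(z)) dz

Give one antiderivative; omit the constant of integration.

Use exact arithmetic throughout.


Step 1. Integrate ∫(-4*z**2*cos(z)) dz by parts with u = z**2, dv = (-4*cos(z)) dz, so v = -4*sin(z): now -4*z**2*sin(z) + ∫(8*z*sin(z)) dz.
Step 2. Integrate ∫(8*z*sin(z)) dz by parts with u = z, dv = (8*sin(z)) dz, so v = -8*cos(z): now -4*z**2*sin(z) - 8*z*cos(z) + ∫(8*cos(z)) dz.
Step 3. Evaluate the standard form: now -4*z**2*sin(z) - 8*z*cos(z) + 8*sin(z).
Answer: -4*z**2*sin(z) - 8*z*cos(z) + 8*sin(z).


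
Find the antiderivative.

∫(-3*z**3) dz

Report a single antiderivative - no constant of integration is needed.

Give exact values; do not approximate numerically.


Answer: -3*z**4/4.


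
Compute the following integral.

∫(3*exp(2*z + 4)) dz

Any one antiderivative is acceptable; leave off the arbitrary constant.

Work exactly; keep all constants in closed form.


Answer: 3*exp(2*z + 4)/2.


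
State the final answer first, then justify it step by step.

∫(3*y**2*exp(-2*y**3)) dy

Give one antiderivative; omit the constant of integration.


The answer is -exp(-2*y**3)/2.
Step 1. Substitute u = y**3, turning ∫(3*y**2*exp(-2*y**3)) dy into ∫(exp(-2*u)) du: now ∫(exp(-2*u)) du.
Step 2. Evaluate the standard form: now -exp(-2*u)/2.
Step 3. Substitute back u = y**3: now -exp(-2*y**3)/2.
Answer: -exp(-2*y**3)/2.


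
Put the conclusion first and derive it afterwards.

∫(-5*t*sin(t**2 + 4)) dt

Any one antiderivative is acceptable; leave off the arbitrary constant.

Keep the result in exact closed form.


The answer is 5*cos(t**2 + 4)/2.
Step 1. Substitute u = t**2 + 4, turning ∫(-5*t*sin(t**2 + 4)) dt into ∫(-5*sin(u)/2) du: now ∫(-5*sin(u)/2) du.
Step 2. Evaluate the standard form: now 5*cos(u)/2.
Step 3. Substitute back u = t**2 + 4: now 5*cos(t**2 + 4)/2.
Answer: 5*cos(t**2 + 4)/2.


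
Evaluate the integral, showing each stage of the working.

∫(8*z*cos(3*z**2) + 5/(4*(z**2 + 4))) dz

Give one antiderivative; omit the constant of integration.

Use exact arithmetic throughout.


Step 1. Rewrite: now ∫(8*z*cos(3*z**2)) dz + ∫(5/(4*(z**2 + 4))) dz.
Step 2. Substitute u = z**2, turning ∫(8*z*cos(3*z**2)) dz into ∫(4*cos(3*u)) du: now ∫(5/(4*(z**2 + 4))) dz + ∫(4*cos(3*u)) du.
Step 3. Evaluate the standard form: now 4*sin(3*u)/3 + ∫(5/(4*(z**2 + 4))) dz.
Step 4. Substitute back u = z**2: now 4*sin(3*z**2)/3 + ∫(5/(4*(z**2 + 4))) dz.
Step 5. Evaluate the standard form: now 4*sin(3*z**2)/3 + 5*atan(z/2)/8.
Answer: 4*sin(3*z**2)/3 + 5*atan(z/2)/8.


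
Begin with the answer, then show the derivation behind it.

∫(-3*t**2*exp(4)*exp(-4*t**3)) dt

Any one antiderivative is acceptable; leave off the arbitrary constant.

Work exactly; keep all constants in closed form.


The answer is exp(4 - 4*t**3)/4.
Step 1. Substitute u = t**3 - 1, turning ∫(-3*t**2*exp(4)*exp(-4*t**3)) dt into ∫(-exp(-4*u)) du: now ∫(-exp(-4*u)) du.
Step 2. Evaluate the standard form: now exp(-4*u)/4.
Step 3. Substitute back u = t**3 - 1: now exp(4 - 4*t**3)/4.
Answer: exp(4 - 4*t**3)/4.


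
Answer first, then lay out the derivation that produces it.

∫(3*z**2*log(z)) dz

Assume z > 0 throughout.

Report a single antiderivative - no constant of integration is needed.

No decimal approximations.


The answer is z**3*log(z) - z**3/3.
Step 1. Integrate ∫(3*z**2*log(z)) dz by parts with u = log(z), dv = (3*z**2) dz, so v = z**3 [assuming z > 0]: now z**3*log(z) + ∫(-z**2) dz.
Step 2. Evaluate the standard form: now z**3*log(z) - z**3/3.
Answer: z**3*log(z) - z**3/3.


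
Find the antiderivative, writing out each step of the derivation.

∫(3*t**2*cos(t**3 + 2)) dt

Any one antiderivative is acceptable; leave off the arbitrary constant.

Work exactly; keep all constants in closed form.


Step 1. Substitute u = t**3 + 2, turning ∫(3*t**2*cos(t**3 + 2)) dt into ∫(cos(u)) du: now ∫(cos(u)) du.
Step 2. Evaluate the standard form: now sin(u).
Step 3. Substitute back u = t**3 + 2: now sin(t**3 + 2).
Answer: sin(t**3 + 2).


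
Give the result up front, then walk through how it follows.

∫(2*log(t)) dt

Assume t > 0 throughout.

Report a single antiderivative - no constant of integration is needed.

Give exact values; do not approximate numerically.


The answer is 2*t*log(t) - 2*t.
Step 1. Integrate ∫(2*log(t)) dt by parts with u = log(t), dv = (2) dt, so v = 2*t [assuming t > 0]: now 2*t*log(t) + ∫(-2) dt.
Step 2. Evaluate the standard form: now 2*t*log(t) - 2*t.
Answer: 2*t*log(t) - 2*t.


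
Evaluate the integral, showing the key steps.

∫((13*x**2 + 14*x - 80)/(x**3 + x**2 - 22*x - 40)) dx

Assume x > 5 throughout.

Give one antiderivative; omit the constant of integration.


Step 1. Decompose ∫((13*x**2 + 14*x - 80)/(x**3 + x**2 - 22*x - 40)) dx by partial fractions, (13*x**2 + 14*x - 80)/(x**3 + x**2 - 22*x - 40) = 4/(x + 4) + 4/(x + 2) + 5/(x - 5): now ∫(5/(x - 5)) dx + ∫(4/(x + 2)) dx + ∫(4/(x + 4)) dx.
Step 2. Evaluate the standard form [assuming x > 5]: now 5*log(x - 5) + ∫(4/(x + 2)) dx + ∫(4/(x + 4)) dx.
Step 3. Evaluate the standard form [assuming x > -2]: now 5*log(x - 5) + 4*log(x + 2) + ∫(4/(x + 4)) dx.
Step 4. Evaluate the standard form [assuming x > -4]: now 5*log(x - 5) + 4*log(x + 2) + 4*log(x + 4).
Answer: 5*log(x - 5) + 4*log(x + 2) + 4*log(x + 4).


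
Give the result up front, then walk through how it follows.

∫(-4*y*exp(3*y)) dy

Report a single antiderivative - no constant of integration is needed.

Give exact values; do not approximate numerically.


The answer is -4*y*exp(3*y)/3 + 4*exp(3*y)/9.
Step 1. Integrate ∫(-4*y*exp(3*y)) dy by parts with u = y, dv = (-4*exp(3*y)) dy, so v = -4*exp(3*y)/3: now -4*y*exp(3*y)/3 + ∫(4*exp(3*y)/3) dy.
Step 2. Evaluate the standard form: now -4*y*exp(3*y)/3 + 4*exp(3*y)/9.
Answer: -4*y*exp(3*y)/3 + 4*exp(3*y)/9.


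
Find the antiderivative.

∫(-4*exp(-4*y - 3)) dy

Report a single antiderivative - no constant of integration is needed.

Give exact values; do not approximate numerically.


Answer: exp(-4*y - 3).


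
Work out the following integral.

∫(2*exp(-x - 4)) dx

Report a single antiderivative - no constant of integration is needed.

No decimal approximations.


Answer: -2*exp(-x - 4).


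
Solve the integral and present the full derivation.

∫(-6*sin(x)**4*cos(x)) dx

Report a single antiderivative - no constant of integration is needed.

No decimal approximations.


Step 1. Substitute u = sin(x), turning ∫(-6*sin(x)**4*cos(x)) dx into ∫(-6*u**4) du: now ∫(-6*u**4) du.
Step 2. Evaluate the standard form: now -6*u**5/5.
Step 3. Substitute back u = sin(x): now -6*sin(x)**5/5.
Answer: -6*sin(x)**5/5.


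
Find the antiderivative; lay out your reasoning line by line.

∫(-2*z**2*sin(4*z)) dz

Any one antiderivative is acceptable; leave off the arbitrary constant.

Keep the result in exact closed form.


Step 1. Integrate ∫(-2*z**2*sin(4*z)) dz by parts with u = z**2, dv = (-2*sin(4*z)) dz, so v = cos(4*z)/2: now z**2*cos(4*z)/2 + ∫(-z*cos(4*z)) dz.
Step 2. Integrate ∫(-z*cos(4*z)) dz by parts with u = z, dv = (-cos(4*z)) dz, so v = -sin(4*z)/4: now z**2*cos(4*z)/2 - z*sin(4*z)/4 + ∫(sin(4*z)/4) dz.
Step 3. Evaluate the standard form: now z**2*cos(4*z)/2 - z*sin(4*z)/4 - cos(4*z)/16.
Answer: z**2*cos(4*z)/2 - z*sin(4*z)/4 - cos(4*z)/16.


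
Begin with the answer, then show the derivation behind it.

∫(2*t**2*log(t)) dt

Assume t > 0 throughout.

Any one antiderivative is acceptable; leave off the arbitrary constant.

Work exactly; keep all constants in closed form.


The answer is 2*t**3*log(t)/3 - 2*t**3/9.
Step 1. Integrate ∫(2*t**2*log(t)) dt by parts with u = log(t), dv = (2*t**2) dt, so v = 2*t**3/3 [assuming t > 0]: now 2*t**3*log(t)/3 + ∫(-2*t**2/3) dt.
Step 2. Evaluate the standard form: now 2*t**3*log(t)/3 - 2*t**3/9.
Answer: 2*t**3*log(t)/3 - 2*t**3/9.


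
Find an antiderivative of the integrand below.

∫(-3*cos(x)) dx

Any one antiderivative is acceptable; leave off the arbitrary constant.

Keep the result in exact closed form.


Answer: -3*sin(x).


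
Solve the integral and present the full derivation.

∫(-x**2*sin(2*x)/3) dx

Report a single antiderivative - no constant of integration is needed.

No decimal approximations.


Step 1. Integrate ∫(-x**2*sin(2*x)/3) dx by parts with u = x**2, dv = (-sin(2*x)/3) dx, so v = cos(2*x)/6: now x**2*cos(2*x)/6 + ∫(-x*cos(2*x)/3) dx.
Step 2. Integrate ∫(-x*cos(2*x)/3) dx by parts with u = x, dv = (-cos(2*x)/3) dx, so v = -sin(2*x)/6: now x**2*cos(2*x)/6 - x*sin(2*x)/6 + ∫(sin(2*x)/6) dx.
Step 3. Evaluate the standard form: now x**2*cos(2*x)/6 - x*sin(2*x)/6 - cos(2*x)/12.
Answer: x**2*cos(2*x)/6 - x*sin(2*x)/6 - cos(2*x)/12.


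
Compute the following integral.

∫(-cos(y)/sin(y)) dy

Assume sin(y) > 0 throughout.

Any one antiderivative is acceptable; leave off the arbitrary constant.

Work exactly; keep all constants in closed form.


Answer: -log(sin(y)).


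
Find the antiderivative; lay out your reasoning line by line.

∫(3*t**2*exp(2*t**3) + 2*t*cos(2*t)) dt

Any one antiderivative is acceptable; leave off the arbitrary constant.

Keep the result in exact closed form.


Step 1. Rewrite: now ∫(2*t*cos(2*t)) dt + ∫(3*t**2*exp(2*t**3)) dt.
Step 2. Substitute u = t**3, turning ∫(3*t**2*exp(2*t**3)) dt into ∫(exp(2*u)) du: now ∫(2*t*cos(2*t)) dt + ∫(exp(2*u)) du.
Step 3. Evaluate the standard form: now exp(2*u)/2 + ∫(2*t*cos(2*t)) dt.
Step 4. Substitute back u = t**3: now exp(2*t**3)/2 + ∫(2*t*cos(2*t)) dt.
Step 5. Integrate ∫(2*t*cos(2*t)) dt by parts with u = t, dv = (2*cos(2*t)) dt, so v = sin(2*t): now t*sin(2*t) + exp(2*t**3)/2 + ∫(-sin(2*t)) dt.
Step 6. Evaluate the standard form: now t*sin(2*t) + exp(2*t**3)/2 + cos(2*t)/2.
Answer: t*sin(2*t) + exp(2*t**3)/2 + cos(2*t)/2.
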